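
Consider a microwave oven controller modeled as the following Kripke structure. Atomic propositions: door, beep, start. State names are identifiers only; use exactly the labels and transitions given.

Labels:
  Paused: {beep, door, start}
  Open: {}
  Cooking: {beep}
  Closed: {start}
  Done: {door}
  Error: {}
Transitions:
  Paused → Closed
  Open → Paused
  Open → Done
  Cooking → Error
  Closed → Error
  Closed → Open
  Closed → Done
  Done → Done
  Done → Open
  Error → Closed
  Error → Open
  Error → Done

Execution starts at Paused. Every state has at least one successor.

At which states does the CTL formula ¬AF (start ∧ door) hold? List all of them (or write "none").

{Open, Cooking, Closed, Done, Error}

States satisfying start ∧ door: {Paused}.
States satisfying AF (start ∧ door): {Paused}.
States satisfying ¬AF (start ∧ door): {Open, Cooking, Closed, Done, Error}.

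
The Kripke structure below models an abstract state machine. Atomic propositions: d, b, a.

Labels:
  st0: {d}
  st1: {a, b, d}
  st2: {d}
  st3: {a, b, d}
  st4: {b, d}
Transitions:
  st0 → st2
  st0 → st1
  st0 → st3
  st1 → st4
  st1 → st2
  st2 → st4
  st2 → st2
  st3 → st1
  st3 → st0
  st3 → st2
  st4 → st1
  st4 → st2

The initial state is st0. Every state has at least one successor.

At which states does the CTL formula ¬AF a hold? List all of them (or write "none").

States satisfying a: {st1, st3}.
States satisfying AF a: {st1, st3}.
States satisfying ¬AF a: {st0, st2, st4}.

{st0, st2, st4}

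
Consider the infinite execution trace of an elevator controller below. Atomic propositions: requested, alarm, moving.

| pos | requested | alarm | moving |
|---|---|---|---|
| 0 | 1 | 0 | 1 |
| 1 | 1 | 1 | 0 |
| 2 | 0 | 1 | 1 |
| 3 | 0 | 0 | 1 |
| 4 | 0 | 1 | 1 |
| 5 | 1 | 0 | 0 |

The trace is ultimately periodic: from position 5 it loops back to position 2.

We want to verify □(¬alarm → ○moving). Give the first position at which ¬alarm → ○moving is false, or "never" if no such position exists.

At position 0 the labels are {moving, requested} and the next position 1 has {alarm, requested}, so ¬alarm → ○moving is false there. This is the first violation.

0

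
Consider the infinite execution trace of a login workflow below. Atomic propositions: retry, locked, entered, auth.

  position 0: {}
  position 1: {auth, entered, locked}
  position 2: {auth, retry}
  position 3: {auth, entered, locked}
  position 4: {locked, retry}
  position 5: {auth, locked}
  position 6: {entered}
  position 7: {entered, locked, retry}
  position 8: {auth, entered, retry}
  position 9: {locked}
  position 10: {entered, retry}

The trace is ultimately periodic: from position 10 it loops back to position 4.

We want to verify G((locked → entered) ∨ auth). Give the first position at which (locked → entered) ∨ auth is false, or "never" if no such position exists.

Check (locked → entered) ∨ auth at each position in order: 0 ✓, 1 ✓, 2 ✓, 3 ✓.
At position 4 the labels are {locked, retry}, so (locked → entered) ∨ auth is false there. This is the first violation.

4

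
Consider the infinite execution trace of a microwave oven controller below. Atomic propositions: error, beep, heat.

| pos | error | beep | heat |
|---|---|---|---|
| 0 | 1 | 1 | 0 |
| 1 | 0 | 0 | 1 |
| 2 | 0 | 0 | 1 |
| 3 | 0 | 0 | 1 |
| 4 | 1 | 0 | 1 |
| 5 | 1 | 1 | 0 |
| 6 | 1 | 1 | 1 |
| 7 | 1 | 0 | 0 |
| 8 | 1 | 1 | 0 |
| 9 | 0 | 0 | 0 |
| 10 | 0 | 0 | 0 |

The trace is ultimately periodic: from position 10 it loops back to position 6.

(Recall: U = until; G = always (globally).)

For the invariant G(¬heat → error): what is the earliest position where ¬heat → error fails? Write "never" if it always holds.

9

Check ¬heat → error at each position in order: 0 ✓, 1 ✓, 2 ✓, 3 ✓, 4 ✓, 5 ✓, 6 ✓, 7 ✓, 8 ✓.
At position 9 the labels are {}, so ¬heat → error is false there. This is the first violation.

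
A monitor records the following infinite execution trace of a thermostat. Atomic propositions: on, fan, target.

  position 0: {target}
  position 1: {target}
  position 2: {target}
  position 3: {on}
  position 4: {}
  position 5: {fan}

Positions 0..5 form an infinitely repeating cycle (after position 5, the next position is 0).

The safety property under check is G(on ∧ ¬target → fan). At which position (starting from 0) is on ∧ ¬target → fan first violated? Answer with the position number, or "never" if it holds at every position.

3

Check on ∧ ¬target → fan at each position in order: 0 ✓, 1 ✓, 2 ✓.
At position 3 the labels are {on}, so on ∧ ¬target → fan is false there. This is the first violation.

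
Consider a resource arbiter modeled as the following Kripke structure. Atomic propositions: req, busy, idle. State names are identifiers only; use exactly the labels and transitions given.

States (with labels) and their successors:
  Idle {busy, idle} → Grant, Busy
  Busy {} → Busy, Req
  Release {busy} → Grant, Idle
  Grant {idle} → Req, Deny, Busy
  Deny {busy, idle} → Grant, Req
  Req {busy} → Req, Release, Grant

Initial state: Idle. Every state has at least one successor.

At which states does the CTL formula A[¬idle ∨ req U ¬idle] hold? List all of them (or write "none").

{Busy, Release, Req}

States satisfying ¬idle ∨ req: {Busy, Release, Req}.
States satisfying ¬idle: {Busy, Release, Req}.
States satisfying A[¬idle ∨ req U ¬idle]: {Busy, Release, Req}.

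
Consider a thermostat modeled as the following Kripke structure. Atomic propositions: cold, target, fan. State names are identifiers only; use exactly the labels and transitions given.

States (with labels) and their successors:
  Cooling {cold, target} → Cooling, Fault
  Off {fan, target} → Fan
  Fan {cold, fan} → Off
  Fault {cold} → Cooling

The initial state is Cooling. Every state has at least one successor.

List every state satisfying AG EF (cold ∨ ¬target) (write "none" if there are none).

{Cooling, Off, Fan, Fault}

States satisfying EF (cold ∨ ¬target): {Cooling, Off, Fan, Fault}.
States satisfying AG EF (cold ∨ ¬target): {Cooling, Off, Fan, Fault}.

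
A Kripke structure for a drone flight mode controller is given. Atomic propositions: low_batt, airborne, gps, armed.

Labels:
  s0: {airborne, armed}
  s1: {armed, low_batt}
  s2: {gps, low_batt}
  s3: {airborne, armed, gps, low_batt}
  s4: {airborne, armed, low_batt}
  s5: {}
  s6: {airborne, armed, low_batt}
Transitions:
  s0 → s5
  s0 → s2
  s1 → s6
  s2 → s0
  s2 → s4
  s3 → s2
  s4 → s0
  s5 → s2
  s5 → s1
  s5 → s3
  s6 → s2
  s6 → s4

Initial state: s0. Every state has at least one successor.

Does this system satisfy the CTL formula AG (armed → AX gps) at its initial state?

Violated

States satisfying armed → AX gps: {s2, s3, s5}.
States satisfying AG (armed → AX gps): ∅.
s0 is reachable from s0 and violates armed → AX gps, so AG fails at s0.
s0 ∉ Sat(AG (armed → AX gps)).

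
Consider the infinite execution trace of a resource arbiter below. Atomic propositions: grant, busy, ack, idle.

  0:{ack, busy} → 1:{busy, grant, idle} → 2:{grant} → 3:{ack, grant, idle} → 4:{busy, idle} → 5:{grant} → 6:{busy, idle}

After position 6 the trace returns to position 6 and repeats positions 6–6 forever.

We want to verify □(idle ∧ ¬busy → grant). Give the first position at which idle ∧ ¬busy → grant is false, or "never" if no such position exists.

idle ∧ ¬busy → grant holds at every position 0..6, and those are all the positions the trace ever visits, so the invariant □(idle ∧ ¬busy → grant) is never violated.

never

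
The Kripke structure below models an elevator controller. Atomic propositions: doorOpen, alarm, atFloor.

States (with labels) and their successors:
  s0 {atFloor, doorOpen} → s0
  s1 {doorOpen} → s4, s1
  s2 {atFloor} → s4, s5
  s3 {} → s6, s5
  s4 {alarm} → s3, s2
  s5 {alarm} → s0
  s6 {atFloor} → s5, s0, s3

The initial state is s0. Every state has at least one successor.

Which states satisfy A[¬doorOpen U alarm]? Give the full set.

{s2, s4, s5}

States satisfying ¬doorOpen: {s2, s3, s4, s5, s6}.
States satisfying alarm: {s4, s5}.
States satisfying A[¬doorOpen U alarm]: {s2, s4, s5}.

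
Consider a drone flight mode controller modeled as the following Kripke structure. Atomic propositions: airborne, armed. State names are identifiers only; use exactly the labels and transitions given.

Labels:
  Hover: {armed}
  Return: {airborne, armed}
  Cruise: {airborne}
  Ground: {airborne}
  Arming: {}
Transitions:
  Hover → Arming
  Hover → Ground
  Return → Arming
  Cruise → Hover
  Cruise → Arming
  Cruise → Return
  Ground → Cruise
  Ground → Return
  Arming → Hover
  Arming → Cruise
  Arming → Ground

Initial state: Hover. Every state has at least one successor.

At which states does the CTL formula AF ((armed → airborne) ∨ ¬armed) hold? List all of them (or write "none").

{Hover, Return, Cruise, Ground, Arming}

States satisfying (armed → airborne) ∨ ¬armed: {Return, Cruise, Ground, Arming}.
States satisfying AF ((armed → airborne) ∨ ¬armed): {Hover, Return, Cruise, Ground, Arming}.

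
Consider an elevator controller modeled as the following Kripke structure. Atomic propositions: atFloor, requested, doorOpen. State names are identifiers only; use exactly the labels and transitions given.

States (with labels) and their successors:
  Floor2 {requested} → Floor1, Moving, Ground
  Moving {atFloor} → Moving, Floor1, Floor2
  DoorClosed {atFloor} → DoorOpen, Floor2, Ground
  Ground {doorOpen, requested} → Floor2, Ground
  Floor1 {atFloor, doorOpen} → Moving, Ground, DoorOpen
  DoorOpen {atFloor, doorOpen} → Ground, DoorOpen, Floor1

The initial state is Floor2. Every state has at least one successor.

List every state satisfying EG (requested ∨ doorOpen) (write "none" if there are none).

{Floor2, Ground, Floor1, DoorOpen}

States satisfying requested ∨ doorOpen: {Floor2, Ground, Floor1, DoorOpen}.
States satisfying EG (requested ∨ doorOpen): {Floor2, Ground, Floor1, DoorOpen}.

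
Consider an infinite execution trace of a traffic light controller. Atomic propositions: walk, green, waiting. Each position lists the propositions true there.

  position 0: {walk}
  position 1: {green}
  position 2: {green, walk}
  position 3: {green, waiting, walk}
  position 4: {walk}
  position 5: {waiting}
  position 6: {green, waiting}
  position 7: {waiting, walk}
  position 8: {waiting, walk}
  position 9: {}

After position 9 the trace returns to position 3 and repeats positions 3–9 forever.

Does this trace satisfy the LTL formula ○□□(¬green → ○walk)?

Violated

The position after 0 is 1; □□(¬green → ○walk) is false there.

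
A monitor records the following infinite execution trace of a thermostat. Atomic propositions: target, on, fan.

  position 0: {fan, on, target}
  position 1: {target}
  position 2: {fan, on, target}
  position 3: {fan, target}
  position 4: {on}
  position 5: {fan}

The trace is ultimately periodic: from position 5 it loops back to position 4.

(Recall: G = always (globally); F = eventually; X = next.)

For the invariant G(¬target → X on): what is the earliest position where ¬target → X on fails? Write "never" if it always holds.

Check ¬target → X on at each position in order: 0 ✓, 1 ✓, 2 ✓, 3 ✓.
At position 4 the labels are {on} and the next position 5 has {fan}, so ¬target → X on is false there. This is the first violation.

4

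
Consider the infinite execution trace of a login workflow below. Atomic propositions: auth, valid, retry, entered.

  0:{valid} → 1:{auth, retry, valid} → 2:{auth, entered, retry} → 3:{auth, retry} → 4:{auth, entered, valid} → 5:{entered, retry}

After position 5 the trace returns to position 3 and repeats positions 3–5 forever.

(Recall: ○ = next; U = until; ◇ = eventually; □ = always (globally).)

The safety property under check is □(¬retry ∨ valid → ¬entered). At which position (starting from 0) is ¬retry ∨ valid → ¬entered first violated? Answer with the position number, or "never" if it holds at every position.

Check ¬retry ∨ valid → ¬entered at each position in order: 0 ✓, 1 ✓, 2 ✓, 3 ✓.
At position 4 the labels are {auth, entered, valid}, so ¬retry ∨ valid → ¬entered is false there. This is the first violation.

4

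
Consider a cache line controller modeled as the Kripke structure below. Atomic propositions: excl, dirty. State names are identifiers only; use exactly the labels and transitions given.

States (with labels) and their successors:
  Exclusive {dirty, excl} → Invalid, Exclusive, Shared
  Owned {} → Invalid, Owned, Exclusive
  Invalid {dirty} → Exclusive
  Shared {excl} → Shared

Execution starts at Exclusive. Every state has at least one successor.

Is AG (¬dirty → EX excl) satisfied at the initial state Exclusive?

States satisfying ¬dirty → EX excl: {Exclusive, Owned, Invalid, Shared}.
States satisfying AG (¬dirty → EX excl): {Exclusive, Owned, Invalid, Shared}.
Every state reachable from Exclusive satisfies ¬dirty → EX excl.
Exclusive ∈ Sat(AG (¬dirty → EX excl)).

Yes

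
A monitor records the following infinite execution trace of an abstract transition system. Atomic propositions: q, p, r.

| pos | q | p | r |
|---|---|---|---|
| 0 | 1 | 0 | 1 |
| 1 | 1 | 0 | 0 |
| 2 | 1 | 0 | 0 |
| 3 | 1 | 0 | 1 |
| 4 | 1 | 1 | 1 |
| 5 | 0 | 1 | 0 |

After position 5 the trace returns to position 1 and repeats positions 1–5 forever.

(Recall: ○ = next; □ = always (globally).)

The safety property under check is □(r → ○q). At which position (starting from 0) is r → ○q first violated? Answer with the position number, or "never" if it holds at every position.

4

Check r → ○q at each position in order: 0 ✓, 1 ✓, 2 ✓, 3 ✓.
At position 4 the labels are {p, q, r} and the next position 5 has {p}, so r → ○q is false there. This is the first violation.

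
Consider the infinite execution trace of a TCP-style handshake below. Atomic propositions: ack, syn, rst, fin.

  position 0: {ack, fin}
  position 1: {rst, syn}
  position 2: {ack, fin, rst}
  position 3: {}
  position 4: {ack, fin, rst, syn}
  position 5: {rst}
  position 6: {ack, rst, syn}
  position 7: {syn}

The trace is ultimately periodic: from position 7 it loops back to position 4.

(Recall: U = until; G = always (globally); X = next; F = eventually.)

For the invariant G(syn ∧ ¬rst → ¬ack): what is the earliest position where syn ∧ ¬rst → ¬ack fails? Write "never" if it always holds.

never

syn ∧ ¬rst → ¬ack holds at every position 0..7, and those are all the positions the trace ever visits, so the invariant G(syn ∧ ¬rst → ¬ack) is never violated.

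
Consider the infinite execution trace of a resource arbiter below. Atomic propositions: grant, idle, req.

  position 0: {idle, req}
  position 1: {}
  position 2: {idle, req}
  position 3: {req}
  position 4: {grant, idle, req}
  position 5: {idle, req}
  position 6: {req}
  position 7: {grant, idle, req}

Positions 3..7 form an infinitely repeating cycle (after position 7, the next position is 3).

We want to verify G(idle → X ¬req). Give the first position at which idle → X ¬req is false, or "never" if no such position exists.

2

Check idle → X ¬req at each position in order: 0 ✓, 1 ✓.
At position 2 the labels are {idle, req} and the next position 3 has {req}, so idle → X ¬req is false there. This is the first violation.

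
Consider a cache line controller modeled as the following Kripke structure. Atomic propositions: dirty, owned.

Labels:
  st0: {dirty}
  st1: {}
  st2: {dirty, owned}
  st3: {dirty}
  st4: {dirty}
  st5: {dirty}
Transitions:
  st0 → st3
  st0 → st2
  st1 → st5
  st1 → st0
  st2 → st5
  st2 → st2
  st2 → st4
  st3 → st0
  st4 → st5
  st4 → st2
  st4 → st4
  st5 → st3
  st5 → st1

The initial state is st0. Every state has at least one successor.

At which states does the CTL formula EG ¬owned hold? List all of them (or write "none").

{st0, st1, st3, st4, st5}

States satisfying ¬owned: {st0, st1, st3, st4, st5}.
States satisfying EG ¬owned: {st0, st1, st3, st4, st5}.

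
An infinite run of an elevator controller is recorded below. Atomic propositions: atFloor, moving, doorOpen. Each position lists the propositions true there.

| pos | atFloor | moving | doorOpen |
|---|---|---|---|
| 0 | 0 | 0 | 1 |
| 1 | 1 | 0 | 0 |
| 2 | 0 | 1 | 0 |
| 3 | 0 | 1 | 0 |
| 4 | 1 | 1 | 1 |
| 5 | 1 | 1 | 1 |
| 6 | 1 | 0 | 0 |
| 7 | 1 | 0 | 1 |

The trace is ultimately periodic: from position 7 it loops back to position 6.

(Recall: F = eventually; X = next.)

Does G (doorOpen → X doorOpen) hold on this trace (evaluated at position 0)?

doorOpen → X doorOpen must hold at every position from 0 onward. It fails at position 0, so G (doorOpen → X doorOpen) is false.
Positions where doorOpen holds: 0, 4, 5, 7.
Check X doorOpen at each: 0→fails, 4→ok, 5→fails, 7→fails.

No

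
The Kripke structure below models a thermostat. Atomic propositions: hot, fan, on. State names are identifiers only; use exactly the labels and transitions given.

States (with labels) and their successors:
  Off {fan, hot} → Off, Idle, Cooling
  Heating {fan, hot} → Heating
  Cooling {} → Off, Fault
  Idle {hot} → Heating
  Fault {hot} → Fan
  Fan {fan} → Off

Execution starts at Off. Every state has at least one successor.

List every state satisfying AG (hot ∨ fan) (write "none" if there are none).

States satisfying hot ∨ fan: {Off, Heating, Idle, Fault, Fan}.
States satisfying AG (hot ∨ fan): {Heating, Idle}.

{Heating, Idle}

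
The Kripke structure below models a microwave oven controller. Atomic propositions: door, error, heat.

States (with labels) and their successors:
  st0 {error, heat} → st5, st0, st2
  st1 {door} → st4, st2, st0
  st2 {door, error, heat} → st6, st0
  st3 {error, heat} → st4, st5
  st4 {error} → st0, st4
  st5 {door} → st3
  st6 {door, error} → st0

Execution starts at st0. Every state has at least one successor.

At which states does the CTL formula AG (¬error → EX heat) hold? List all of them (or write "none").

States satisfying ¬error → EX heat: {st0, st1, st2, st3, st4, st5, st6}.
States satisfying AG (¬error → EX heat): {st0, st1, st2, st3, st4, st5, st6}.

{st0, st1, st2, st3, st4, st5, st6}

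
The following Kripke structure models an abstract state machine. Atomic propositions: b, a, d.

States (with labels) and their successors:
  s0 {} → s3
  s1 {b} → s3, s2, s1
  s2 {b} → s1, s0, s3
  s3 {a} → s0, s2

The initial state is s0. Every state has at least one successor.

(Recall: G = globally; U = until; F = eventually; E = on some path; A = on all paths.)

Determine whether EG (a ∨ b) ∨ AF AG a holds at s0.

States satisfying a ∨ b: {s1, s2, s3}.
States satisfying EG (a ∨ b): {s1, s2, s3}.
States satisfying AG a: ∅.
States satisfying AF AG a: ∅.
States satisfying EG (a ∨ b) ∨ AF AG a: {s1, s2, s3}.
s0 ∉ Sat(EG (a ∨ b) ∨ AF AG a).

No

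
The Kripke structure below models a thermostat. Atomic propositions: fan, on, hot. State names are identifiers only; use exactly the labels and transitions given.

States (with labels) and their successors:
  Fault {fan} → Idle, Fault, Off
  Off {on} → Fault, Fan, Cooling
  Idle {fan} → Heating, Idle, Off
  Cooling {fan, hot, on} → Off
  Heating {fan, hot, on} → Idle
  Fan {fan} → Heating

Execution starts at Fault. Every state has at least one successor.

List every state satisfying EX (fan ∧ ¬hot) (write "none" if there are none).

{Fault, Off, Idle, Heating}

States satisfying fan ∧ ¬hot: {Fault, Idle, Fan}.
States satisfying EX (fan ∧ ¬hot): {Fault, Off, Idle, Heating}.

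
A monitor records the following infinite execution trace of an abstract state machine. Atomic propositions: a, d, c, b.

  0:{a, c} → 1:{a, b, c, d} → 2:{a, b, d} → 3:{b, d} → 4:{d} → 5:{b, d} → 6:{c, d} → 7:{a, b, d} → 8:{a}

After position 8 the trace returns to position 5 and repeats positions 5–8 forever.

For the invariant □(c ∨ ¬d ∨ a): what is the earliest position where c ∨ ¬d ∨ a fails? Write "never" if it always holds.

Check c ∨ ¬d ∨ a at each position in order: 0 ✓, 1 ✓, 2 ✓.
At position 3 the labels are {b, d}, so c ∨ ¬d ∨ a is false there. This is the first violation.

3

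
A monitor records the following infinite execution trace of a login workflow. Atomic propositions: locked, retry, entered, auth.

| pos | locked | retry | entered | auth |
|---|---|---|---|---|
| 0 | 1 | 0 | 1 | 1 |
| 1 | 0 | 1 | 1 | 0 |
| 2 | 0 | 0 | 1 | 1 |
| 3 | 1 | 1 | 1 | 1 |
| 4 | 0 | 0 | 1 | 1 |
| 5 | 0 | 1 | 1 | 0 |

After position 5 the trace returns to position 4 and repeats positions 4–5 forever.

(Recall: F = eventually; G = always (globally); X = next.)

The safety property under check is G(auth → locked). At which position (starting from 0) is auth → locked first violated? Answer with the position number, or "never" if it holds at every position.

2

Check auth → locked at each position in order: 0 ✓, 1 ✓.
At position 2 the labels are {auth, entered}, so auth → locked is false there. This is the first violation.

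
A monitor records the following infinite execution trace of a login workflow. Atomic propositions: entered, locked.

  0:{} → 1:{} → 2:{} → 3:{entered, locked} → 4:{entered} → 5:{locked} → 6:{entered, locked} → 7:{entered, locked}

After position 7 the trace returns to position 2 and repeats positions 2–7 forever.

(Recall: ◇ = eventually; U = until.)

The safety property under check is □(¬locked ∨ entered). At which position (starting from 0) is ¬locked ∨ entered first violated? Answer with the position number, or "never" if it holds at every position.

5

Check ¬locked ∨ entered at each position in order: 0 ✓, 1 ✓, 2 ✓, 3 ✓, 4 ✓.
At position 5 the labels are {locked}, so ¬locked ∨ entered is false there. This is the first violation.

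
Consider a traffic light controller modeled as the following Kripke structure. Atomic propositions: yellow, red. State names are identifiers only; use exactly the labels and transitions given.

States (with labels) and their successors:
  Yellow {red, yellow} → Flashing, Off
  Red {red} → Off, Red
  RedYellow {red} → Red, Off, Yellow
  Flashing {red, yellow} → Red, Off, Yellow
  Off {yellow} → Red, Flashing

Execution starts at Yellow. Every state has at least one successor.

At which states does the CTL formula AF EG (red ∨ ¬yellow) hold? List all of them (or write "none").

{Yellow, Red, RedYellow, Flashing, Off}

States satisfying EG (red ∨ ¬yellow): {Yellow, Red, RedYellow, Flashing}.
States satisfying AF EG (red ∨ ¬yellow): {Yellow, Red, RedYellow, Flashing, Off}.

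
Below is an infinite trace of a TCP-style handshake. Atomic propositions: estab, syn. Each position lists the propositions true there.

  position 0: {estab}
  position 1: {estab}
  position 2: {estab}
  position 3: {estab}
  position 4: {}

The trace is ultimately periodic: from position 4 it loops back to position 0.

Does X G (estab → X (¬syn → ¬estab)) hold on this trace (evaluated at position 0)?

The position after 0 is 1; G (estab → X (¬syn → ¬estab)) is false there.

No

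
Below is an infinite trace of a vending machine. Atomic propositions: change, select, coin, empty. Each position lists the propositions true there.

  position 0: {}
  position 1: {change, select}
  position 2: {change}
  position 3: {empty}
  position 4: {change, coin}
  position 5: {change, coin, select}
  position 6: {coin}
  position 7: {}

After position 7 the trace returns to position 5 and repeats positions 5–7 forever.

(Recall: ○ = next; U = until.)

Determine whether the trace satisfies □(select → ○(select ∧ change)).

Does not hold

select → ○(select ∧ change) must hold at every position from 0 onward. It fails at position 1, so □(select → ○(select ∧ change)) is false.
Positions where select holds: 1, 5.
Check ○(select ∧ change) at each: 1→fails, 5→fails.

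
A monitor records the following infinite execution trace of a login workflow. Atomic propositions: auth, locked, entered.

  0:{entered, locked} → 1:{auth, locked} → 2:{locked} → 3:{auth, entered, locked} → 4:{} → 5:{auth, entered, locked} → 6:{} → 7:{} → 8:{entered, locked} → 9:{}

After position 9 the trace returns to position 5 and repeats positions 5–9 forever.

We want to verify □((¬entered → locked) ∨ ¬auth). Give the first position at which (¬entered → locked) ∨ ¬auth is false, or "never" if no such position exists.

never

(¬entered → locked) ∨ ¬auth holds at every position 0..9, and those are all the positions the trace ever visits, so the invariant □((¬entered → locked) ∨ ¬auth) is never violated.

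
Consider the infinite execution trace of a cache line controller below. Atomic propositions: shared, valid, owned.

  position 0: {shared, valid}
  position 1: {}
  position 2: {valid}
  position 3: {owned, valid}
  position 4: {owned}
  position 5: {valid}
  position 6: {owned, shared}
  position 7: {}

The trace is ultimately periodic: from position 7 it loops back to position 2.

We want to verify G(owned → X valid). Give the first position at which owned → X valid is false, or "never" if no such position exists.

3

Check owned → X valid at each position in order: 0 ✓, 1 ✓, 2 ✓.
At position 3 the labels are {owned, valid} and the next position 4 has {owned}, so owned → X valid is false there. This is the first violation.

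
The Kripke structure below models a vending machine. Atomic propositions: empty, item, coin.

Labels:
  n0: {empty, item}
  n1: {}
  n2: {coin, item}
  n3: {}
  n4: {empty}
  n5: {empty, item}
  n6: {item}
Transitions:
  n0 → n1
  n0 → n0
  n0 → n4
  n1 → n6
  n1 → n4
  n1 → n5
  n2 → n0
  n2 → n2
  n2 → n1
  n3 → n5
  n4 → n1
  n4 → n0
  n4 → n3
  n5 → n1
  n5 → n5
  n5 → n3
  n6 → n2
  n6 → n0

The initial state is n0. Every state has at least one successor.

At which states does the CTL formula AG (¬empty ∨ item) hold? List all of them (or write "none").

none

States satisfying ¬empty ∨ item: {n0, n1, n2, n3, n5, n6}.
States satisfying AG (¬empty ∨ item): ∅.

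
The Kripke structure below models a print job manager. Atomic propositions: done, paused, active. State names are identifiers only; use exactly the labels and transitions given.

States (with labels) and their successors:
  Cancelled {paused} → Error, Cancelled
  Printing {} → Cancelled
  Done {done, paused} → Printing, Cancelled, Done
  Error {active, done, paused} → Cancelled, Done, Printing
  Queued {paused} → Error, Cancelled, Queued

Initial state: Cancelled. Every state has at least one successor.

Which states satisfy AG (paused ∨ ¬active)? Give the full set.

{Cancelled, Printing, Done, Error, Queued}

States satisfying paused ∨ ¬active: {Cancelled, Printing, Done, Error, Queued}.
States satisfying AG (paused ∨ ¬active): {Cancelled, Printing, Done, Error, Queued}.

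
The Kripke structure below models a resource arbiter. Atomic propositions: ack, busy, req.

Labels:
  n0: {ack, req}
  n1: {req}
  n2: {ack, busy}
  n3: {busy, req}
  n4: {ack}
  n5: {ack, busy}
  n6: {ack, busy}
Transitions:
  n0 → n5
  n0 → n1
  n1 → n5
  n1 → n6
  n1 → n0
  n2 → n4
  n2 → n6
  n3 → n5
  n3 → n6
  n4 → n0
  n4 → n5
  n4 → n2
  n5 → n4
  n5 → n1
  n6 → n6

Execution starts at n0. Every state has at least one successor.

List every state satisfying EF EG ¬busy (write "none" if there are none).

{n0, n1, n2, n3, n4, n5}

States satisfying EG ¬busy: {n0, n1, n4}.
States satisfying EF EG ¬busy: {n0, n1, n2, n3, n4, n5}.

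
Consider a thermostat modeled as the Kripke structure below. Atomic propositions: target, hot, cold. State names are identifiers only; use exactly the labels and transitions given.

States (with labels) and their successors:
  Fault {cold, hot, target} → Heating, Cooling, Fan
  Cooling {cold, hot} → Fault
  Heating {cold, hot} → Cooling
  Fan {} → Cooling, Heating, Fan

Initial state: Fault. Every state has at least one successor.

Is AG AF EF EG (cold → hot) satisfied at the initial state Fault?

States satisfying AF EF EG (cold → hot): {Fault, Cooling, Heating, Fan}.
States satisfying AG AF EF EG (cold → hot): {Fault, Cooling, Heating, Fan}.
Every state reachable from Fault satisfies AF EF EG (cold → hot).
Fault ∈ Sat(AG AF EF EG (cold → hot)).

Satisfied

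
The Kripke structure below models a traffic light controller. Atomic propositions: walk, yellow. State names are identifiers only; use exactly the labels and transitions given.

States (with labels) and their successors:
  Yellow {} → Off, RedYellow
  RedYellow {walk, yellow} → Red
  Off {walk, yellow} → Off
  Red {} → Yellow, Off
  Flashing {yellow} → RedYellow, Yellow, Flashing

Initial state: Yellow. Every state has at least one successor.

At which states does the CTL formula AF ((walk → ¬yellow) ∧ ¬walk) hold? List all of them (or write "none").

States satisfying (walk → ¬yellow) ∧ ¬walk: {Yellow, Red, Flashing}.
States satisfying AF ((walk → ¬yellow) ∧ ¬walk): {Yellow, RedYellow, Red, Flashing}.

{Yellow, RedYellow, Red, Flashing}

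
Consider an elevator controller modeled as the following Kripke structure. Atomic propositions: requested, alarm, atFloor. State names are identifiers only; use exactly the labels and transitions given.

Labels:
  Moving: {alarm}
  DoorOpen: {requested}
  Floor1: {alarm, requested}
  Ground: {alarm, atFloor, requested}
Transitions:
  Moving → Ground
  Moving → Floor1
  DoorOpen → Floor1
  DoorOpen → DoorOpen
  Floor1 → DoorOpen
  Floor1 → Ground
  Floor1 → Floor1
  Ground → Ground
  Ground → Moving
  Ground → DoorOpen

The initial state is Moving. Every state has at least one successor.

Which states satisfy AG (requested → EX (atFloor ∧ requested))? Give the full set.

States satisfying requested → EX (atFloor ∧ requested): {Moving, Floor1, Ground}.
States satisfying AG (requested → EX (atFloor ∧ requested)): ∅.

none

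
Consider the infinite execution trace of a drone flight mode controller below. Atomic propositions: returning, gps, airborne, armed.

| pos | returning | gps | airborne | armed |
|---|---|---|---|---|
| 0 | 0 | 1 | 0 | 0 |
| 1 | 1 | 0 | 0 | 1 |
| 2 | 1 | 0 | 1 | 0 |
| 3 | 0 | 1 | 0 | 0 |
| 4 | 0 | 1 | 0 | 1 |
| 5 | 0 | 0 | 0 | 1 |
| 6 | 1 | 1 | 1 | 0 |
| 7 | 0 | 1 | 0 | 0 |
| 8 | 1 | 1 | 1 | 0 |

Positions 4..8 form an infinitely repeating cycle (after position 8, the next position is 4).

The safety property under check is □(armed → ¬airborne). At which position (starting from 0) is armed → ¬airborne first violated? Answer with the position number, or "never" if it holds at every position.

armed → ¬airborne holds at every position 0..8, and those are all the positions the trace ever visits, so the invariant □(armed → ¬airborne) is never violated.

never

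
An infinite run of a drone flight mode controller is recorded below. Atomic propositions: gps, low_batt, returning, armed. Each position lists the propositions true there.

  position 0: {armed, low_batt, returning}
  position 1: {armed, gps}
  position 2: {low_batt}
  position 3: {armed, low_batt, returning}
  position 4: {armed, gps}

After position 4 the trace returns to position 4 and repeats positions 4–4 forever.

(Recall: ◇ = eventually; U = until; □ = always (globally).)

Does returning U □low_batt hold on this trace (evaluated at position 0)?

Walking from position 0: at position 1, □low_batt has not yet held and returning fails, so returning U □low_batt is false.

Does not hold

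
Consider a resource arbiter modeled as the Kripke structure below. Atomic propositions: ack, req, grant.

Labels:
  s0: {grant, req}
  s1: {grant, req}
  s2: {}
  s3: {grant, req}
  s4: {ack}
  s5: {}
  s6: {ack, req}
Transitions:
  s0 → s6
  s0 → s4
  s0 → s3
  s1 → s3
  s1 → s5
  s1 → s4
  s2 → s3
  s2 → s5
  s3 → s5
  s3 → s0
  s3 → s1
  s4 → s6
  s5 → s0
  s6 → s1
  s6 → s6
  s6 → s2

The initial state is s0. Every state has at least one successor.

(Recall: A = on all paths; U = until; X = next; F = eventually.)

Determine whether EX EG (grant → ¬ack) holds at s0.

States satisfying EG (grant → ¬ack): {s0, s1, s2, s3, s4, s5, s6}.
States satisfying EX EG (grant → ¬ack): {s0, s1, s2, s3, s4, s5, s6}.
s0 ∈ Sat(EX EG (grant → ¬ack)).

Yes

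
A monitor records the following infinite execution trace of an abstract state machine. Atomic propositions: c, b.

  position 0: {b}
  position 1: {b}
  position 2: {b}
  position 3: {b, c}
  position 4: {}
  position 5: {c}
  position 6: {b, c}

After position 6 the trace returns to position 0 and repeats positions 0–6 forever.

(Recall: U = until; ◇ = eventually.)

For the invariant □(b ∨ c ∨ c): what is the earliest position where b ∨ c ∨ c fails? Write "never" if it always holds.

4

Check b ∨ c ∨ c at each position in order: 0 ✓, 1 ✓, 2 ✓, 3 ✓.
At position 4 the labels are {}, so b ∨ c ∨ c is false there. This is the first violation.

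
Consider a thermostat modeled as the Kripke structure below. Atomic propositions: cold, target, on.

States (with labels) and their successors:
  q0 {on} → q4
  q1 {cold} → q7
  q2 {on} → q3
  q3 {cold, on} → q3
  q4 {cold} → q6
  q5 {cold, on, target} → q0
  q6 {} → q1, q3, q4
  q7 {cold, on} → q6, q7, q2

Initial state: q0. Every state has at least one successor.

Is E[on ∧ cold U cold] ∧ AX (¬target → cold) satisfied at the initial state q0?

Violated

States satisfying on ∧ cold: {q3, q5, q7}.
States satisfying cold: {q1, q3, q4, q5, q7}.
States satisfying E[on ∧ cold U cold]: {q1, q3, q4, q5, q7}.
States satisfying ¬target → cold: {q1, q3, q4, q5, q7}.
States satisfying AX (¬target → cold): {q0, q1, q2, q3, q6}.
States satisfying E[on ∧ cold U cold] ∧ AX (¬target → cold): {q1, q3}.
q0 ∉ Sat(E[on ∧ cold U cold] ∧ AX (¬target → cold)).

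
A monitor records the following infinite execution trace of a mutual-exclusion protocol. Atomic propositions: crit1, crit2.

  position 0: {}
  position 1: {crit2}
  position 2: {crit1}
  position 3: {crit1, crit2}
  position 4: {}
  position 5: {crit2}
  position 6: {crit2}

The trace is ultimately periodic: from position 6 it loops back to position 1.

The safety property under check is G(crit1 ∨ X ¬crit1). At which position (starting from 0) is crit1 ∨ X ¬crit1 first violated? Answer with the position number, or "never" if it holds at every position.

1

Check crit1 ∨ X ¬crit1 at each position in order: 0 ✓.
At position 1 the labels are {crit2} and the next position 2 has {crit1}, so crit1 ∨ X ¬crit1 is false there. This is the first violation.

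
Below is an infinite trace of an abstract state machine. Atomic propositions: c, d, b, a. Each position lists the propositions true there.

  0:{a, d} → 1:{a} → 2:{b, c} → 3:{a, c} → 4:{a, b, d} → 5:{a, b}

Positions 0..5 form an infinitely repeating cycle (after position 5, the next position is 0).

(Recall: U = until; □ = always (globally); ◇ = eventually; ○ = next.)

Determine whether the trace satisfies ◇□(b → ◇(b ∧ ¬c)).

Holds

□(b → ◇(b ∧ ¬c)) holds at position 0, which is reachable from 0, so ◇□(b → ◇(b ∧ ¬c)) holds.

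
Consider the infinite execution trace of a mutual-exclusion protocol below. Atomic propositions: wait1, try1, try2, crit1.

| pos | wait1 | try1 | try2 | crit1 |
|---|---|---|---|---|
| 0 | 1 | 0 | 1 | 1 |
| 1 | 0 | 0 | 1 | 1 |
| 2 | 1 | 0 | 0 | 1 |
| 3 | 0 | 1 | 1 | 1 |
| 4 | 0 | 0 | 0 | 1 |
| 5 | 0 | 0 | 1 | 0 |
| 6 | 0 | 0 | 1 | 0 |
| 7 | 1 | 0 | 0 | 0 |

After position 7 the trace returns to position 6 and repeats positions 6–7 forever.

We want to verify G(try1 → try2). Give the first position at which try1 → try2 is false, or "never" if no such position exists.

try1 → try2 holds at every position 0..7, and those are all the positions the trace ever visits, so the invariant G(try1 → try2) is never violated.

never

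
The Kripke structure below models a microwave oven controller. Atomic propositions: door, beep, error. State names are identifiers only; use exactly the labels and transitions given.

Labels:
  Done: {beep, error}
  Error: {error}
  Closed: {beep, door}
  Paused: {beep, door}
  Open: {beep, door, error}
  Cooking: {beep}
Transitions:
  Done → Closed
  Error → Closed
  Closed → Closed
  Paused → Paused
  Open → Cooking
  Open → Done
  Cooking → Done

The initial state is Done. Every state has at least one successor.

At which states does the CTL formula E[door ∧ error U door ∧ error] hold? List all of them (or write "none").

States satisfying door ∧ error: {Open}.
States satisfying E[door ∧ error U door ∧ error]: {Open}.

{Open}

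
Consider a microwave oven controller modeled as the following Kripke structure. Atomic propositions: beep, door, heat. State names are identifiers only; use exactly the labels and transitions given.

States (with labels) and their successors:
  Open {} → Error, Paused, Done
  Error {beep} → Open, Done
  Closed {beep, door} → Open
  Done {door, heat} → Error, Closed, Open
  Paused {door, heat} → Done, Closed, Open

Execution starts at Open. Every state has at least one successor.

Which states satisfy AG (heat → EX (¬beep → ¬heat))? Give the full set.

States satisfying heat → EX (¬beep → ¬heat): {Open, Error, Closed, Done, Paused}.
States satisfying AG (heat → EX (¬beep → ¬heat)): {Open, Error, Closed, Done, Paused}.

{Open, Error, Closed, Done, Paused}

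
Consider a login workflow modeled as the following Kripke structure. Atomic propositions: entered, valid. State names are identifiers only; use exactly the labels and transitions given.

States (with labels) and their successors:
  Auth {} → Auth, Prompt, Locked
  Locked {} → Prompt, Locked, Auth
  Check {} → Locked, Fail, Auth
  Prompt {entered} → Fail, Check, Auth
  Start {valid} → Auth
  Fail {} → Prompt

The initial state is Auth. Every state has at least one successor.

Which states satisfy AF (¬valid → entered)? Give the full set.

{Prompt, Start, Fail}

States satisfying ¬valid → entered: {Prompt, Start}.
States satisfying AF (¬valid → entered): {Prompt, Start, Fail}.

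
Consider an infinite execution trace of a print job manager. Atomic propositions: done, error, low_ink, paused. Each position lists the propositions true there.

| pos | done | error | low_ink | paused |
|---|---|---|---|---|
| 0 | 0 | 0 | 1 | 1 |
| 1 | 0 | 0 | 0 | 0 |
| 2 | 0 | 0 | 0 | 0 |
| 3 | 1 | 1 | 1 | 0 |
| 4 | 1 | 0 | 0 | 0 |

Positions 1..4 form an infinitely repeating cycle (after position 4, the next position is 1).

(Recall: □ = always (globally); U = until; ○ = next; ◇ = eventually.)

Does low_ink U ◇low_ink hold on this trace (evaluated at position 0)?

Walking from position 0: ◇low_ink first holds at position 0, and low_ink holds at every earlier position along the way, so low_ink U ◇low_ink holds.

Yes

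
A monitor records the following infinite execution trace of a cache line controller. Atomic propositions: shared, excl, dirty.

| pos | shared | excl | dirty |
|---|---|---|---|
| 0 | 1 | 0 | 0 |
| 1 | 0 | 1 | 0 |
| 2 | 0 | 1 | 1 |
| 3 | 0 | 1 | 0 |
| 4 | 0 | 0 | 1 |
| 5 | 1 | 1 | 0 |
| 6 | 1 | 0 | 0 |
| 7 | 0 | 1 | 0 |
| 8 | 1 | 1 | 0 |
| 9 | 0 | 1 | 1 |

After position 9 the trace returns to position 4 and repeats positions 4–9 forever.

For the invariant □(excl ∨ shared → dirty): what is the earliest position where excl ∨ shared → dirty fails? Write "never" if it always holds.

0

At position 0 the labels are {shared}, so excl ∨ shared → dirty is false there. This is the first violation.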